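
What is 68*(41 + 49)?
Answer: 6120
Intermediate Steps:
68*(41 + 49) = 68*90 = 6120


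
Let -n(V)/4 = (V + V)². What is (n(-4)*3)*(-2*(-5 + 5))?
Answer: 0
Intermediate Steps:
n(V) = -16*V² (n(V) = -4*(V + V)² = -4*4*V² = -16*V²)
(n(-4)*3)*(-2*(-5 + 5)) = (-16*(-4)²*3)*(-2*(-5 + 5)) = (-16*16*3)*(-2*0) = -256*3*0 = -768*0 = 0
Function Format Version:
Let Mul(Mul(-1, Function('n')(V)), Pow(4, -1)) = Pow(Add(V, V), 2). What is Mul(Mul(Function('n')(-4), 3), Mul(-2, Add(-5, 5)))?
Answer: 0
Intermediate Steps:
Function('n')(V) = Mul(-16, Pow(V, 2)) (Function('n')(V) = Mul(-4, Pow(Add(V, V), 2)) = Mul(-4, Pow(Mul(2, V), 2)) = Mul(-4, Mul(4, Pow(V, 2))) = Mul(-16, Pow(V, 2)))
Mul(Mul(Function('n')(-4), 3), Mul(-2, Add(-5, 5))) = Mul(Mul(Mul(-16, Pow(-4, 2)), 3), Mul(-2, Add(-5, 5))) = Mul(Mul(Mul(-16, 16), 3), Mul(-2, 0)) = Mul(Mul(-256, 3), 0) = Mul(-768, 0) = 0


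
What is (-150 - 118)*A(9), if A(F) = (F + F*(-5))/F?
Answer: 1072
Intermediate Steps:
A(F) = -4 (A(F) = (F - 5*F)/F = (-4*F)/F = -4)
(-150 - 118)*A(9) = (-150 - 118)*(-4) = -268*(-4) = 1072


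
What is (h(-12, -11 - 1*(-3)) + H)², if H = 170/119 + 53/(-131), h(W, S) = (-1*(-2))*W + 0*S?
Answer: 443902761/840889 ≈ 527.90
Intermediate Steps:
h(W, S) = 2*W (h(W, S) = 2*W + 0 = 2*W)
H = 939/917 (H = 170*(1/119) + 53*(-1/131) = 10/7 - 53/131 = 939/917 ≈ 1.0240)
(h(-12, -11 - 1*(-3)) + H)² = (2*(-12) + 939/917)² = (-24 + 939/917)² = (-21069/917)² = 443902761/840889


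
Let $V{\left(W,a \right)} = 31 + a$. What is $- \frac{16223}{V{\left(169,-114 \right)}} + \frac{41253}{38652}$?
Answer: $\frac{210158465}{1069372} \approx 196.53$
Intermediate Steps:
$- \frac{16223}{V{\left(169,-114 \right)}} + \frac{41253}{38652} = - \frac{16223}{31 - 114} + \frac{41253}{38652} = - \frac{16223}{-83} + 41253 \cdot \frac{1}{38652} = \left(-16223\right) \left(- \frac{1}{83}\right) + \frac{13751}{12884} = \frac{16223}{83} + \frac{13751}{12884} = \frac{210158465}{1069372}$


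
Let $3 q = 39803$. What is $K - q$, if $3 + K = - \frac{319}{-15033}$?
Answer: $- \frac{199497613}{15033} \approx -13271.0$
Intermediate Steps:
$q = \frac{39803}{3}$ ($q = \frac{1}{3} \cdot 39803 = \frac{39803}{3} \approx 13268.0$)
$K = - \frac{44780}{15033}$ ($K = -3 - \frac{319}{-15033} = -3 - - \frac{319}{15033} = -3 + \frac{319}{15033} = - \frac{44780}{15033} \approx -2.9788$)
$K - q = - \frac{44780}{15033} - \frac{39803}{3} = - \frac{199497613}{15033}$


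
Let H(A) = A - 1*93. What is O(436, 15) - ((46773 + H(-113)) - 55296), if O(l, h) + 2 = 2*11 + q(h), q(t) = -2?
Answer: 8747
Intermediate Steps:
H(A) = -93 + A (H(A) = A - 93 = -93 + A)
O(l, h) = 18 (O(l, h) = -2 + (2*11 - 2) = -2 + (22 - 2) = -2 + 20 = 18)
O(436, 15) - ((46773 + H(-113)) - 55296) = 18 - ((46773 + (-93 - 113)) - 55296) = 18 - ((46773 - 206) - 55296) = 18 - (46567 - 55296) = 18 - 1*(-8729) = 18 + 8729 = 8747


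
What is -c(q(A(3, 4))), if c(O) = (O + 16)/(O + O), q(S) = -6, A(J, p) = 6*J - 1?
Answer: ⅚ ≈ 0.83333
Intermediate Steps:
A(J, p) = -1 + 6*J
c(O) = (16 + O)/(2*O) (c(O) = (16 + O)/((2*O)) = (16 + O)*(1/(2*O)) = (16 + O)/(2*O))
-c(q(A(3, 4))) = -(16 - 6)/(2*(-6)) = -(-1)*10/(2*6) = -1*(-⅚) = ⅚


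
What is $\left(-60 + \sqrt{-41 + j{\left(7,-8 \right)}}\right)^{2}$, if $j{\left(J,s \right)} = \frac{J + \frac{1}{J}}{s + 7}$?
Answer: $\frac{\left(420 - i \sqrt{2359}\right)^{2}}{49} \approx 3551.9 - 832.62 i$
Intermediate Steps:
$j{\left(J,s \right)} = \frac{J + \frac{1}{J}}{7 + s}$
$\left(-60 + \sqrt{-41 + j{\left(7,-8 \right)}}\right)^{2} = \left(-60 + \sqrt{-41 + \frac{1 + 7^{2}}{7 \left(7 - 8\right)}}\right)^{2} = \left(-60 + \sqrt{-41 + \frac{1 + 49}{7 \left(-1\right)}}\right)^{2} = \left(-60 + \sqrt{-41 + \frac{1}{7} \left(-1\right) 50}\right)^{2} = \left(-60 + \sqrt{-41 - \frac{50}{7}}\right)^{2} = \left(-60 + \sqrt{- \frac{337}{7}}\right)^{2} = \left(-60 + \frac{i \sqrt{2359}}{7}\right)^{2}$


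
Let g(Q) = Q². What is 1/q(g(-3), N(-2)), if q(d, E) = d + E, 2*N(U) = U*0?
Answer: ⅑ ≈ 0.11111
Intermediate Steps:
N(U) = 0 (N(U) = (U*0)/2 = (½)*0 = 0)
q(d, E) = E + d
1/q(g(-3), N(-2)) = 1/(0 + (-3)²) = 1/(0 + 9) = 1/9 = ⅑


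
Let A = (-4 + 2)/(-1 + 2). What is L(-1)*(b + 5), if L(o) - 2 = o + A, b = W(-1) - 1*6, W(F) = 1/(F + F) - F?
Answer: ½ ≈ 0.50000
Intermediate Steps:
W(F) = 1/(2*F) - F
A = -2 (A = -2/1 = -2*1 = -2)
b = -11/2 (b = ((½)/(-1) - 1*(-1)) - 1*6 = ((½)*(-1) + 1) - 6 = (-½ + 1) - 6 = ½ - 6 = -11/2 ≈ -5.5000)
L(o) = o (L(o) = 2 + (o - 2) = 2 + (-2 + o) = o)
L(-1)*(b + 5) = -(-11/2 + 5) = -1*(-½) = ½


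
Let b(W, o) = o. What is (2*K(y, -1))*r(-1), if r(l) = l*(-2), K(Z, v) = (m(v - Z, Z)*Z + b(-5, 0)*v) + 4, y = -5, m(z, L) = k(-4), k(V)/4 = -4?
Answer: 336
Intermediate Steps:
k(V) = -16 (k(V) = 4*(-4) = -16)
m(z, L) = -16
K(Z, v) = 4 - 16*Z (K(Z, v) = (-16*Z + 0*v) + 4 = (-16*Z + 0) + 4 = -16*Z + 4 = 4 - 16*Z)
r(l) = -2*l
(2*K(y, -1))*r(-1) = (2*(4 - 16*(-5)))*(-2*(-1)) = (2*(4 + 80))*2 = (2*84)*2 = 168*2 = 336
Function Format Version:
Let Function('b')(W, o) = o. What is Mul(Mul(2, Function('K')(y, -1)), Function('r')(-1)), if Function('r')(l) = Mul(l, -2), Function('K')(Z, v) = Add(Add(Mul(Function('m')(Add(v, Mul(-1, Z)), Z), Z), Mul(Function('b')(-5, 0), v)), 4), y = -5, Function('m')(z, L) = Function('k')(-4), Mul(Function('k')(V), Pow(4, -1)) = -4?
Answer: 336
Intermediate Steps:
Function('k')(V) = -16 (Function('k')(V) = Mul(4, -4) = -16)
Function('m')(z, L) = -16
Function('K')(Z, v) = Add(4, Mul(-16, Z)) (Function('K')(Z, v) = Add(Add(Mul(-16, Z), Mul(0, v)), 4) = Add(Add(Mul(-16, Z), 0), 4) = Add(Mul(-16, Z), 4) = Add(4, Mul(-16, Z)))
Function('r')(l) = Mul(-2, l)
Mul(Mul(2, Function('K')(y, -1)), Function('r')(-1)) = Mul(Mul(2, Add(4, Mul(-16, -5))), Mul(-2, -1)) = Mul(Mul(2, Add(4, 80)), 2) = Mul(Mul(2, 84), 2) = Mul(168, 2) = 336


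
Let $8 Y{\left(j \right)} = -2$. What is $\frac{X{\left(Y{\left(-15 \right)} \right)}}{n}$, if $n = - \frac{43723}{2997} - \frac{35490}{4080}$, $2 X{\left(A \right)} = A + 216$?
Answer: $- \frac{43968987}{9491779} \approx -4.6323$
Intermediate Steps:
$Y{\left(j \right)} = - \frac{1}{4}$ ($Y{\left(j \right)} = \frac{1}{8} \left(-2\right) = - \frac{1}{4}$)
$X{\left(A \right)} = 108 + \frac{A}{2}$ ($X{\left(A \right)} = \frac{A + 216}{2} = \frac{216 + A}{2} = 108 + \frac{A}{2}$)
$n = - \frac{9491779}{407592}$ ($n = \left(-43723\right) \frac{1}{2997} - \frac{1183}{136} = - \frac{43723}{2997} - \frac{1183}{136} = - \frac{9491779}{407592} \approx -23.287$)
$\frac{X{\left(Y{\left(-15 \right)} \right)}}{n} = \frac{108 + \frac{1}{2} \left(- \frac{1}{4}\right)}{- \frac{9491779}{407592}} = \left(108 - \frac{1}{8}\right) \left(- \frac{407592}{9491779}\right) = \frac{863}{8} \left(- \frac{407592}{9491779}\right) = - \frac{43968987}{9491779}$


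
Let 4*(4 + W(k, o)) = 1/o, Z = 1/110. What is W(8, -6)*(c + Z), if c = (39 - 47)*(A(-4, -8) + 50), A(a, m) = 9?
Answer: 5036143/2640 ≈ 1907.6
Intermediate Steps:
Z = 1/110 ≈ 0.0090909
c = -472 (c = (39 - 47)*(9 + 50) = -8*59 = -472)
W(k, o) = -4 + 1/(4*o)
W(8, -6)*(c + Z) = (-4 + (¼)/(-6))*(-472 + 1/110) = (-4 + (¼)*(-⅙))*(-51919/110) = (-4 - 1/24)*(-51919/110) = -97/24*(-51919/110) = 5036143/2640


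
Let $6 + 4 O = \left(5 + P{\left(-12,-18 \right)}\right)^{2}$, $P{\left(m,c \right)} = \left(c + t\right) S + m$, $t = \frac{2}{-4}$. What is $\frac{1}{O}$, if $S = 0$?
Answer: $\frac{4}{43} \approx 0.093023$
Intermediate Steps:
$t = - \frac{1}{2}$ ($t = 2 \left(- \frac{1}{4}\right) = - \frac{1}{2} \approx -0.5$)
$P{\left(m,c \right)} = m$ ($P{\left(m,c \right)} = \left(c - \frac{1}{2}\right) 0 + m = \left(- \frac{1}{2} + c\right) 0 + m = 0 + m = m$)
$O = \frac{43}{4}$ ($O = - \frac{3}{2} + \frac{\left(5 - 12\right)^{2}}{4} = - \frac{3}{2} + \frac{\left(-7\right)^{2}}{4} = - \frac{3}{2} + \frac{1}{4} \cdot 49 = - \frac{3}{2} + \frac{49}{4} = \frac{43}{4} \approx 10.75$)
$\frac{1}{O} = \frac{1}{\frac{43}{4}} = \frac{4}{43}$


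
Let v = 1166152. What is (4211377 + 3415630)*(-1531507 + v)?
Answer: -2786565142485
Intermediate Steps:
(4211377 + 3415630)*(-1531507 + v) = (4211377 + 3415630)*(-1531507 + 1166152) = 7627007*(-365355) = -2786565142485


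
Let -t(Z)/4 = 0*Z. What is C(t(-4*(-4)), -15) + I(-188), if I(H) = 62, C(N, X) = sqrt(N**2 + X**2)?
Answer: 77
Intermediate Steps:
t(Z) = 0 (t(Z) = -0*Z = -4*0 = 0)
C(t(-4*(-4)), -15) + I(-188) = sqrt(0**2 + (-15)**2) + 62 = sqrt(0 + 225) + 62 = sqrt(225) + 62 = 15 + 62 = 77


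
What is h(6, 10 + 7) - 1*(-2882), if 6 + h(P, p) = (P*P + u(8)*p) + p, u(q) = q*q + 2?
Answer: 4051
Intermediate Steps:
u(q) = 2 + q² (u(q) = q² + 2 = 2 + q²)
h(P, p) = -6 + P² + 67*p (h(P, p) = -6 + ((P*P + (2 + 8²)*p) + p) = -6 + ((P² + (2 + 64)*p) + p) = -6 + ((P² + 66*p) + p) = -6 + (P² + 67*p) = -6 + P² + 67*p)
h(6, 10 + 7) - 1*(-2882) = (-6 + 6² + 67*(10 + 7)) - 1*(-2882) = (-6 + 36 + 67*17) + 2882 = (-6 + 36 + 1139) + 2882 = 1169 + 2882 = 4051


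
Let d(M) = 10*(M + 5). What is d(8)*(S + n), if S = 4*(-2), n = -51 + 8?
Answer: -6630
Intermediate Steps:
n = -43
S = -8
d(M) = 50 + 10*M (d(M) = 10*(5 + M) = 50 + 10*M)
d(8)*(S + n) = (50 + 10*8)*(-8 - 43) = (50 + 80)*(-51) = 130*(-51) = -6630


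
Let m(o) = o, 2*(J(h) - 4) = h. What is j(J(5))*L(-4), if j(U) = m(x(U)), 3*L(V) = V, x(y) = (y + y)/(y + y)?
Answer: -4/3 ≈ -1.3333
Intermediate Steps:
x(y) = 1 (x(y) = (2*y)/((2*y)) = (2*y)*(1/(2*y)) = 1)
L(V) = V/3
J(h) = 4 + h/2
j(U) = 1
j(J(5))*L(-4) = 1*((⅓)*(-4)) = 1*(-4/3) = -4/3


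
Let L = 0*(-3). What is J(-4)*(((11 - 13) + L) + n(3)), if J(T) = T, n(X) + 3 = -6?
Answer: 44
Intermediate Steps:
n(X) = -9 (n(X) = -3 - 6 = -9)
L = 0
J(-4)*(((11 - 13) + L) + n(3)) = -4*(((11 - 13) + 0) - 9) = -4*((-2 + 0) - 9) = -4*(-2 - 9) = -4*(-11) = 44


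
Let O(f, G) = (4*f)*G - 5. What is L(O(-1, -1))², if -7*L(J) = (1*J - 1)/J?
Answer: 4/49 ≈ 0.081633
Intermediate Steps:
O(f, G) = -5 + 4*G*f (O(f, G) = 4*G*f - 5 = -5 + 4*G*f)
L(J) = -(-1 + J)/(7*J) (L(J) = -(1*J - 1)/(7*J) = -(J - 1)/(7*J) = -(-1 + J)/(7*J))
L(O(-1, -1))² = ((1 - (-5 + 4*(-1)*(-1)))/(7*(-5 + 4*(-1)*(-1))))² = ((1 - (-5 + 4))/(7*(-5 + 4)))² = ((⅐)*(1 - 1*(-1))/(-1))² = ((⅐)*(-1)*(1 + 1))² = ((⅐)*(-1)*2)² = (-2/7)² = 4/49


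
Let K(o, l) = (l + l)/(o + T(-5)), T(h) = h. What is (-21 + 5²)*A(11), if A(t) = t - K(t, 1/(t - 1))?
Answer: 658/15 ≈ 43.867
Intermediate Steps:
K(o, l) = 2*l/(-5 + o) (K(o, l) = (l + l)/(o - 5) = (2*l)/(-5 + o) = 2*l/(-5 + o))
A(t) = t - 2/((-1 + t)*(-5 + t)) (A(t) = t - 2/((t - 1)*(-5 + t)) = t - 2/((-1 + t)*(-5 + t)))
(-21 + 5²)*A(11) = (-21 + 5²)*(11 - 2/((-1 + 11)*(-5 + 11))) = (-21 + 25)*(11 - 2/(10*6)) = 4*(11 - 2*⅒*⅙) = 4*(11 - 1/30) = 4*(329/30) = 658/15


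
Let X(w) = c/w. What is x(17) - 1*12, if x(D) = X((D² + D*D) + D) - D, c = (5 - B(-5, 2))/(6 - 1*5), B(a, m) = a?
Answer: -3449/119 ≈ -28.983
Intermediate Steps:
c = 10 (c = (5 - 1*(-5))/(6 - 1*5) = (5 + 5)/(6 - 5) = 10/1 = 10*1 = 10)
X(w) = 10/w
x(D) = -D + 10/(D + 2*D²) (x(D) = 10/((D² + D*D) + D) - D = 10/((D² + D²) + D) - D = 10/(2*D² + D) - D = 10/(D + 2*D²) - D = -D + 10/(D + 2*D²))
x(17) - 1*12 = (-1*17 + 10/(17*(1 + 2*17))) - 1*12 = (-17 + 10*(1/17)/(1 + 34)) - 12 = (-17 + 10*(1/17)/35) - 12 = (-17 + 10*(1/17)*(1/35)) - 12 = (-17 + 2/119) - 12 = -2021/119 - 12 = -3449/119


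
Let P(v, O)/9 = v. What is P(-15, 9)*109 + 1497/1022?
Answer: -15037233/1022 ≈ -14714.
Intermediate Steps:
P(v, O) = 9*v
P(-15, 9)*109 + 1497/1022 = (9*(-15))*109 + 1497/1022 = -135*109 + 1497*(1/1022) = -14715 + 1497/1022 = -15037233/1022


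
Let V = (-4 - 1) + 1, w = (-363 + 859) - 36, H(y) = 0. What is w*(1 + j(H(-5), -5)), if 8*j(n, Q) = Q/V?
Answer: 4255/8 ≈ 531.88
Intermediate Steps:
w = 460 (w = 496 - 36 = 460)
V = -4 (V = -5 + 1 = -4)
j(n, Q) = -Q/32 (j(n, Q) = (Q/(-4))/8 = (Q*(-¼))/8 = (-Q/4)/8 = -Q/32)
w*(1 + j(H(-5), -5)) = 460*(1 - 1/32*(-5)) = 460*(1 + 5/32) = 460*(37/32) = 4255/8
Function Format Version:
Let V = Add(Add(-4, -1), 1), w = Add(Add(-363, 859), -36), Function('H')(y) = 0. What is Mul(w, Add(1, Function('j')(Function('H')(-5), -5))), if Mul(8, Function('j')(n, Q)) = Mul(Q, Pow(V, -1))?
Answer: Rational(4255, 8) ≈ 531.88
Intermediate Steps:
w = 460 (w = Add(496, -36) = 460)
V = -4 (V = Add(-5, 1) = -4)
Function('j')(n, Q) = Mul(Rational(-1, 32), Q) (Function('j')(n, Q) = Mul(Rational(1, 8), Mul(Q, Pow(-4, -1))) = Mul(Rational(1, 8), Mul(Q, Rational(-1, 4))) = Mul(Rational(1, 8), Mul(Rational(-1, 4), Q)) = Mul(Rational(-1, 32), Q))
Mul(w, Add(1, Function('j')(Function('H')(-5), -5))) = Mul(460, Add(1, Mul(Rational(-1, 32), -5))) = Mul(460, Add(1, Rational(5, 32))) = Mul(460, Rational(37, 32)) = Rational(4255, 8)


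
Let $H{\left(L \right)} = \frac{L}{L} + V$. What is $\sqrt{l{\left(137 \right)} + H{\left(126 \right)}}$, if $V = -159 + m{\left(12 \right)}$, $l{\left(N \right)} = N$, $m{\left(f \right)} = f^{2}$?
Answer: $\sqrt{123} \approx 11.091$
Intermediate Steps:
$V = -15$ ($V = -159 + 12^{2} = -159 + 144 = -15$)
$H{\left(L \right)} = -14$ ($H{\left(L \right)} = \frac{L}{L} - 15 = 1 - 15 = -14$)
$\sqrt{l{\left(137 \right)} + H{\left(126 \right)}} = \sqrt{137 - 14} = \sqrt{123}$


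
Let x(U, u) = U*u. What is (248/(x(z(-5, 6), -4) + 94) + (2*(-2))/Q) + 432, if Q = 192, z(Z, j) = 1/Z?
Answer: 1647985/3792 ≈ 434.60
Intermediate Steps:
(248/(x(z(-5, 6), -4) + 94) + (2*(-2))/Q) + 432 = (248/(-4/(-5) + 94) + (2*(-2))/192) + 432 = (248/(-⅕*(-4) + 94) - 4*1/192) + 432 = (248/(⅘ + 94) - 1/48) + 432 = (248/(474/5) - 1/48) + 432 = (248*(5/474) - 1/48) + 432 = (620/237 - 1/48) + 432 = 9841/3792 + 432 = 1647985/3792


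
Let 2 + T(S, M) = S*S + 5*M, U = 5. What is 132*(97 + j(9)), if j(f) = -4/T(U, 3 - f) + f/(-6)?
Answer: 88770/7 ≈ 12681.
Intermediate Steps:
T(S, M) = -2 + S² + 5*M (T(S, M) = -2 + (S*S + 5*M) = -2 + (S² + 5*M) = -2 + S² + 5*M)
j(f) = -4/(38 - 5*f) - f/6 (j(f) = -4/(-2 + 5² + 5*(3 - f)) + f/(-6) = -4/(-2 + 25 + (15 - 5*f)) + f*(-⅙) = -4/(38 - 5*f) - f/6)
132*(97 + j(9)) = 132*(97 + (24 - 1*9*(-38 + 5*9))/(6*(-38 + 5*9))) = 132*(97 + (24 - 1*9*(-38 + 45))/(6*(-38 + 45))) = 132*(97 + (⅙)*(24 - 1*9*7)/7) = 132*(97 + (⅙)*(⅐)*(24 - 63)) = 132*(97 + (⅙)*(⅐)*(-39)) = 132*(97 - 13/14) = 132*(1345/14) = 88770/7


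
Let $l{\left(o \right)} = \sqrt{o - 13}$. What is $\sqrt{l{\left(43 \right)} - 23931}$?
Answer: $\sqrt{-23931 + \sqrt{30}} \approx 154.68 i$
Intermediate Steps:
$l{\left(o \right)} = \sqrt{-13 + o}$
$\sqrt{l{\left(43 \right)} - 23931} = \sqrt{\sqrt{-13 + 43} - 23931} = \sqrt{\sqrt{30} - 23931} = \sqrt{-23931 + \sqrt{30}}$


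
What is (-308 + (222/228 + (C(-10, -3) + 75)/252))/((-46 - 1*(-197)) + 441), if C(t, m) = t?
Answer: -1468807/2834496 ≈ -0.51819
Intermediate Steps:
(-308 + (222/228 + (C(-10, -3) + 75)/252))/((-46 - 1*(-197)) + 441) = (-308 + (222/228 + (-10 + 75)/252))/((-46 - 1*(-197)) + 441) = (-308 + (222*(1/228) + 65*(1/252)))/((-46 + 197) + 441) = (-308 + (37/38 + 65/252))/(151 + 441) = (-308 + 5897/4788)/592 = -1468807/4788*1/592 = -1468807/2834496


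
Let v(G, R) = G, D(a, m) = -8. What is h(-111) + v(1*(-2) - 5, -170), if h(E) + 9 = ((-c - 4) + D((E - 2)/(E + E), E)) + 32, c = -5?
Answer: 9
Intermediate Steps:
h(E) = 16 (h(E) = -9 + (((-1*(-5) - 4) - 8) + 32) = -9 + (((5 - 4) - 8) + 32) = -9 + ((1 - 8) + 32) = -9 + (-7 + 32) = -9 + 25 = 16)
h(-111) + v(1*(-2) - 5, -170) = 16 + (1*(-2) - 5) = 16 + (-2 - 5) = 16 - 7 = 9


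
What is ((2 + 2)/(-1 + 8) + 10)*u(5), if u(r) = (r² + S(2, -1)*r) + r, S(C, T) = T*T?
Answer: 370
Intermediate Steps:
S(C, T) = T²
u(r) = r² + 2*r (u(r) = (r² + (-1)²*r) + r = (r² + 1*r) + r = (r² + r) + r = (r + r²) + r = r² + 2*r)
((2 + 2)/(-1 + 8) + 10)*u(5) = ((2 + 2)/(-1 + 8) + 10)*(5*(2 + 5)) = (4/7 + 10)*(5*7) = (4*(⅐) + 10)*35 = (4/7 + 10)*35 = (74/7)*35 = 370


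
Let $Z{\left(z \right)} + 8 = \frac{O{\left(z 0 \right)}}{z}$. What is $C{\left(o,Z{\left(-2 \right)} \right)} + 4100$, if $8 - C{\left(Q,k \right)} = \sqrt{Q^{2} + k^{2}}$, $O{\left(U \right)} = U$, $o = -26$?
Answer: $4108 - 2 \sqrt{185} \approx 4080.8$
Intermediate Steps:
$Z{\left(z \right)} = -8$ ($Z{\left(z \right)} = -8 + \frac{z 0}{z} = -8 + \frac{0}{z} = -8 + 0 = -8$)
$C{\left(Q,k \right)} = 8 - \sqrt{Q^{2} + k^{2}}$
$C{\left(o,Z{\left(-2 \right)} \right)} + 4100 = \left(8 - \sqrt{\left(-26\right)^{2} + \left(-8\right)^{2}}\right) + 4100 = \left(8 - \sqrt{676 + 64}\right) + 4100 = \left(8 - \sqrt{740}\right) + 4100 = \left(8 - 2 \sqrt{185}\right) + 4100 = 4108 - 2 \sqrt{185}$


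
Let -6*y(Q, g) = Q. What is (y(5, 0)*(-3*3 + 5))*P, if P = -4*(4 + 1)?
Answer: -200/3 ≈ -66.667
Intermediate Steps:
y(Q, g) = -Q/6
P = -20 (P = -4*5 = -20)
(y(5, 0)*(-3*3 + 5))*P = ((-⅙*5)*(-3*3 + 5))*(-20) = -5*(-9 + 5)/6*(-20) = -⅚*(-4)*(-20) = (10/3)*(-20) = -200/3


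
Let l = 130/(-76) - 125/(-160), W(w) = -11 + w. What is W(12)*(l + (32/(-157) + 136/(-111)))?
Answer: -24987887/10595616 ≈ -2.3583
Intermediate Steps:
l = -565/608 (l = 130*(-1/76) - 125*(-1/160) = -65/38 + 25/32 = -565/608 ≈ -0.92928)
W(12)*(l + (32/(-157) + 136/(-111))) = (-11 + 12)*(-565/608 + (32/(-157) + 136/(-111))) = 1*(-565/608 + (32*(-1/157) + 136*(-1/111))) = 1*(-565/608 + (-32/157 - 136/111)) = 1*(-565/608 - 24904/17427) = 1*(-24987887/10595616) = -24987887/10595616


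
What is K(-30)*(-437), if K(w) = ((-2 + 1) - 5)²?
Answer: -15732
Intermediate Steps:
K(w) = 36 (K(w) = (-1 - 5)² = (-6)² = 36)
K(-30)*(-437) = 36*(-437) = -15732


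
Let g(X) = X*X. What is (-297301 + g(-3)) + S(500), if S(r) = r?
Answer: -296792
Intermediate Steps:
g(X) = X²
(-297301 + g(-3)) + S(500) = (-297301 + (-3)²) + 500 = (-297301 + 9) + 500 = -297292 + 500 = -296792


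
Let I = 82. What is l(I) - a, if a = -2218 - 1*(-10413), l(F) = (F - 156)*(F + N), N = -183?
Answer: -721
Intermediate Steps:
l(F) = (-183 + F)*(-156 + F) (l(F) = (F - 156)*(F - 183) = (-156 + F)*(-183 + F) = (-183 + F)*(-156 + F))
a = 8195 (a = -2218 + 10413 = 8195)
l(I) - a = (28548 + 82**2 - 339*82) - 1*8195 = (28548 + 6724 - 27798) - 8195 = 7474 - 8195 = -721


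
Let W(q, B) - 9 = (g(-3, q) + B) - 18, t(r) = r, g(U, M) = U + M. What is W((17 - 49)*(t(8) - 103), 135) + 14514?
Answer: 17677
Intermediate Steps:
g(U, M) = M + U
W(q, B) = -12 + B + q (W(q, B) = 9 + (((q - 3) + B) - 18) = 9 + (((-3 + q) + B) - 18) = 9 + ((-3 + B + q) - 18) = 9 + (-21 + B + q) = -12 + B + q)
W((17 - 49)*(t(8) - 103), 135) + 14514 = (-12 + 135 + (17 - 49)*(8 - 103)) + 14514 = (-12 + 135 - 32*(-95)) + 14514 = (-12 + 135 + 3040) + 14514 = 3163 + 14514 = 17677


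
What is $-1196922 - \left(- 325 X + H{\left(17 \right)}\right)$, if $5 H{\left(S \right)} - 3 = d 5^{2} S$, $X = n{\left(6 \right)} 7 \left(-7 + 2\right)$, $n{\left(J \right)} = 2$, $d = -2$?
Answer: $- \frac{6097513}{5} \approx -1.2195 \cdot 10^{6}$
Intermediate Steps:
$X = -70$ ($X = 2 \cdot 7 \left(-7 + 2\right) = 2 \cdot 7 \left(-5\right) = 2 \left(-35\right) = -70$)
$H{\left(S \right)} = \frac{3}{5} - 10 S$ ($H{\left(S \right)} = \frac{3}{5} + \frac{- 2 \cdot 5^{2} S}{5} = \frac{3}{5} + \frac{\left(-2\right) 25 S}{5} = \frac{3}{5} + \frac{\left(-50\right) S}{5} = \frac{3}{5} - 10 S$)
$-1196922 - \left(- 325 X + H{\left(17 \right)}\right) = -1196922 - \left(\left(-325\right) \left(-70\right) + \left(\frac{3}{5} - 170\right)\right) = -1196922 - \left(22750 + \left(\frac{3}{5} - 170\right)\right) = -1196922 - \left(22750 - \frac{847}{5}\right) = -1196922 - \frac{112903}{5} = - \frac{6097513}{5}$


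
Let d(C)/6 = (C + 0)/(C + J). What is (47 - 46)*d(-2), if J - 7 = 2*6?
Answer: -12/17 ≈ -0.70588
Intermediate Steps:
J = 19 (J = 7 + 2*6 = 7 + 12 = 19)
d(C) = 6*C/(19 + C) (d(C) = 6*((C + 0)/(C + 19)) = 6*(C/(19 + C)) = 6*C/(19 + C))
(47 - 46)*d(-2) = (47 - 46)*(6*(-2)/(19 - 2)) = 1*(6*(-2)/17) = 1*(6*(-2)*(1/17)) = 1*(-12/17) = -12/17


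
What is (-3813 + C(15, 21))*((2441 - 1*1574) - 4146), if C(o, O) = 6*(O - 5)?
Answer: 12188043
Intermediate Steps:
C(o, O) = -30 + 6*O (C(o, O) = 6*(-5 + O) = -30 + 6*O)
(-3813 + C(15, 21))*((2441 - 1*1574) - 4146) = (-3813 + (-30 + 6*21))*((2441 - 1*1574) - 4146) = (-3813 + (-30 + 126))*((2441 - 1574) - 4146) = (-3813 + 96)*(867 - 4146) = -3717*(-3279) = 12188043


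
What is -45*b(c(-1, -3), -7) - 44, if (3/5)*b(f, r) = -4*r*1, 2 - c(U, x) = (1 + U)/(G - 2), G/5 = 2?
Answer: -2144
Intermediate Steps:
G = 10 (G = 5*2 = 10)
c(U, x) = 15/8 - U/8 (c(U, x) = 2 - (1 + U)/(10 - 2) = 2 - (1 + U)/8 = 2 - (⅛ + U/8) = 2 + (-⅛ - U/8) = 15/8 - U/8)
b(f, r) = -20*r/3 (b(f, r) = 5*(-4*r*1)/3 = 5*(-4*r)/3 = -20*r/3)
-45*b(c(-1, -3), -7) - 44 = -(-300)*(-7) - 44 = -45*140/3 - 44 = -2100 - 44 = -2144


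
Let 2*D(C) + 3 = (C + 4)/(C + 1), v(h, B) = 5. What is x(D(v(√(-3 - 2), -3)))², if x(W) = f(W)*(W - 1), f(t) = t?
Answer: 441/256 ≈ 1.7227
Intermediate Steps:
D(C) = -3/2 + (4 + C)/(2*(1 + C)) (D(C) = -3/2 + ((C + 4)/(C + 1))/2 = -3/2 + ((4 + C)/(1 + C))/2 = -3/2 + (4 + C)/(2*(1 + C)))
x(W) = W*(-1 + W) (x(W) = W*(W - 1) = W*(-1 + W))
x(D(v(√(-3 - 2), -3)))² = (((½ - 1*5)/(1 + 5))*(-1 + (½ - 1*5)/(1 + 5)))² = (((½ - 5)/6)*(-1 + (½ - 5)/6))² = (((⅙)*(-9/2))*(-1 + (⅙)*(-9/2)))² = (-3*(-1 - ¾)/4)² = (-¾*(-7/4))² = (21/16)² = 441/256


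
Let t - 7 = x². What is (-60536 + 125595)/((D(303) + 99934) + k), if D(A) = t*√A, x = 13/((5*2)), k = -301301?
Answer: -131007356530000/405486458076217 - 5653627100*√303/405486458076217 ≈ -0.32333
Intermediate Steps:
x = 13/10 ≈ 1.3000
t = 869/100 (t = 7 + (13/10)² = 7 + 169/100 = 869/100 ≈ 8.6900)
D(A) = 869*√A/100
(-60536 + 125595)/((D(303) + 99934) + k) = (-60536 + 125595)/((869*√303/100 + 99934) - 301301) = 65059/((99934 + 869*√303/100) - 301301) = 65059/(-201367 + 869*√303/100)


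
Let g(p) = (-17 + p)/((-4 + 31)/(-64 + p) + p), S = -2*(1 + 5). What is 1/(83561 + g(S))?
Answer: 939/78465983 ≈ 1.1967e-5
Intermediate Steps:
S = -12 (S = -2*6 = -12)
g(p) = (-17 + p)/(p + 27/(-64 + p)) (g(p) = (-17 + p)/(27/(-64 + p) + p) = (-17 + p)/(p + 27/(-64 + p)))
1/(83561 + g(S)) = 1/(83561 + (1088 + (-12)² - 81*(-12))/(27 + (-12)² - 64*(-12))) = 1/(83561 + (1088 + 144 + 972)/(27 + 144 + 768)) = 1/(83561 + 2204/939) = 1/(78465983/939) = 939/78465983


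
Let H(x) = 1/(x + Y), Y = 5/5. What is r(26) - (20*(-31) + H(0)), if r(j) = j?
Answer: 645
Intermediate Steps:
Y = 1 (Y = 5*(⅕) = 1)
H(x) = 1/(1 + x) (H(x) = 1/(x + 1) = 1/(1 + x))
r(26) - (20*(-31) + H(0)) = 26 - (20*(-31) + 1/(1 + 0)) = 26 - (-620 + 1/1) = 26 - (-620 + 1) = 26 - 1*(-619) = 26 + 619 = 645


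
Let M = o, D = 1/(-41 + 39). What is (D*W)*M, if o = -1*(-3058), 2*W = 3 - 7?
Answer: 3058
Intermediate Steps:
D = -1/2 (D = 1/(-2) = -1/2 ≈ -0.50000)
W = -2 (W = (3 - 7)/2 = (1/2)*(-4) = -2)
o = 3058
M = 3058
(D*W)*M = -1/2*(-2)*3058 = 1*3058 = 3058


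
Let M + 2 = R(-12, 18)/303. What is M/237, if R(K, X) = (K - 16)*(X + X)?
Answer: -538/23937 ≈ -0.022476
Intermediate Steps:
R(K, X) = 2*X*(-16 + K) (R(K, X) = (-16 + K)*(2*X) = 2*X*(-16 + K))
M = -538/101 (M = -2 + (2*18*(-16 - 12))/303 = -2 + (2*18*(-28))*(1/303) = -2 - 1008*1/303 = -2 - 336/101 = -538/101 ≈ -5.3267)
M/237 = -538/101/237 = (1/237)*(-538/101) = -538/23937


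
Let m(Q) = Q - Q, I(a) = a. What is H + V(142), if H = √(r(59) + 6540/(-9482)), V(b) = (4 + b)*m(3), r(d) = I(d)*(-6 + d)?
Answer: √70270329217/4741 ≈ 55.913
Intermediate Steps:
r(d) = d*(-6 + d)
m(Q) = 0
V(b) = 0 (V(b) = (4 + b)*0 = 0)
H = √70270329217/4741 (H = √(59*(-6 + 59) + 6540/(-9482)) = √(59*53 + 6540*(-1/9482)) = √(3127 - 3270/4741) = √(14821837/4741) = √70270329217/4741 ≈ 55.913)
H + V(142) = √70270329217/4741 + 0 = √70270329217/4741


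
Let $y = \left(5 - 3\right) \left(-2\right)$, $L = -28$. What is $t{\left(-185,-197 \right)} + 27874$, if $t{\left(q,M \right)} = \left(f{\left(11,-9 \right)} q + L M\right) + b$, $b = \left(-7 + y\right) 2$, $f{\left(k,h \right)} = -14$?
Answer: $35958$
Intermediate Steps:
$y = -4$ ($y = 2 \left(-2\right) = -4$)
$b = -22$ ($b = \left(-7 - 4\right) 2 = \left(-11\right) 2 = -22$)
$t{\left(q,M \right)} = -22 - 28 M - 14 q$ ($t{\left(q,M \right)} = \left(- 14 q - 28 M\right) - 22 = \left(- 28 M - 14 q\right) - 22 = -22 - 28 M - 14 q$)
$t{\left(-185,-197 \right)} + 27874 = \left(-22 - -5516 - -2590\right) + 27874 = \left(-22 + 5516 + 2590\right) + 27874 = 8084 + 27874 = 35958$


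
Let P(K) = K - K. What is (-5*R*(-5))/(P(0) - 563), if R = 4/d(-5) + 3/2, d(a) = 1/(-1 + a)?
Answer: 1125/1126 ≈ 0.99911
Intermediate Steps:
P(K) = 0
R = -45/2 (R = 4/(1/(-1 - 5)) + 3/2 = 4/(1/(-6)) + 3*(½) = 4/(-⅙) + 3/2 = 4*(-6) + 3/2 = -24 + 3/2 = -45/2 ≈ -22.500)
(-5*R*(-5))/(P(0) - 563) = (-5*(-45/2)*(-5))/(0 - 563) = ((225/2)*(-5))/(-563) = -1125/2*(-1/563) = 1125/1126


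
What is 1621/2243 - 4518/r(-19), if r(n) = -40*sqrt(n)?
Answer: 1621/2243 - 2259*I*sqrt(19)/380 ≈ 0.72269 - 25.913*I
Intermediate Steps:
1621/2243 - 4518/r(-19) = 1621/2243 - 4518*I*sqrt(19)/760 = 1621/2243 - 2259*I*sqrt(19)/380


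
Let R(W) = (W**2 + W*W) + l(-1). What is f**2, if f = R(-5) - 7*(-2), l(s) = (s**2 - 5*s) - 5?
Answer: 4225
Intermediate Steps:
l(s) = -5 + s**2 - 5*s
R(W) = 1 + 2*W**2 (R(W) = (W**2 + W*W) + (-5 + (-1)**2 - 5*(-1)) = (W**2 + W**2) + (-5 + 1 + 5) = 2*W**2 + 1 = 1 + 2*W**2)
f = 65 (f = (1 + 2*(-5)**2) - 7*(-2) = (1 + 2*25) + 14 = (1 + 50) + 14 = 51 + 14 = 65)
f**2 = 65**2 = 4225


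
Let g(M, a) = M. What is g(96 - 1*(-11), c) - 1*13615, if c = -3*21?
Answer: -13508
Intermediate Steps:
c = -63
g(96 - 1*(-11), c) - 1*13615 = (96 - 1*(-11)) - 1*13615 = (96 + 11) - 13615 = 107 - 13615 = -13508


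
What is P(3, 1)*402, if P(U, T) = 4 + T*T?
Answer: 2010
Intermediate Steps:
P(U, T) = 4 + T**2
P(3, 1)*402 = (4 + 1**2)*402 = (4 + 1)*402 = 5*402 = 2010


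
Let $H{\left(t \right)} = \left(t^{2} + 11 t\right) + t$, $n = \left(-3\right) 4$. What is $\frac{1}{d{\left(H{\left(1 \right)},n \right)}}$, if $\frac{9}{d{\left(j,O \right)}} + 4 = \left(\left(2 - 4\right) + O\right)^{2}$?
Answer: $\frac{64}{3} \approx 21.333$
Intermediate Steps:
$n = -12$
$H{\left(t \right)} = t^{2} + 12 t$
$d{\left(j,O \right)} = \frac{9}{-4 + \left(-2 + O\right)^{2}}$ ($d{\left(j,O \right)} = \frac{9}{-4 + \left(\left(2 - 4\right) + O\right)^{2}} = \frac{9}{-4 + \left(-2 + O\right)^{2}}$)
$\frac{1}{d{\left(H{\left(1 \right)},n \right)}} = \frac{1}{9 \frac{1}{-12} \frac{1}{-4 - 12}} = \frac{1}{9 \left(- \frac{1}{12}\right) \frac{1}{-16}} = \frac{1}{9 \left(- \frac{1}{12}\right) \left(- \frac{1}{16}\right)} = \frac{1}{\frac{3}{64}} = \frac{64}{3}$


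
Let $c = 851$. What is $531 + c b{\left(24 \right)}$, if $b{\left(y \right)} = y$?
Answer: $20955$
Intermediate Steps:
$531 + c b{\left(24 \right)} = 531 + 851 \cdot 24 = 531 + 20424 = 20955$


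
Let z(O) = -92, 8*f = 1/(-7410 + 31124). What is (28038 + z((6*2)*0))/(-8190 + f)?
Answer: -5301691552/1553741279 ≈ -3.4122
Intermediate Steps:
f = 1/189712 (f = 1/(8*(-7410 + 31124)) = (⅛)/23714 = (⅛)*(1/23714) = 1/189712 ≈ 5.2711e-6)
(28038 + z((6*2)*0))/(-8190 + f) = (28038 - 92)/(-8190 + 1/189712) = 27946/(-1553741279/189712) = 27946*(-189712/1553741279) = -5301691552/1553741279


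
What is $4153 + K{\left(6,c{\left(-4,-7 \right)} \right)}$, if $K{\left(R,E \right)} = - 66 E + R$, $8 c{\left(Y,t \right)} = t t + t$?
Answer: $\frac{7625}{2} \approx 3812.5$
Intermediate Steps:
$c{\left(Y,t \right)} = \frac{t}{8} + \frac{t^{2}}{8}$ ($c{\left(Y,t \right)} = \frac{t t + t}{8} = \frac{t^{2} + t}{8} = \frac{t + t^{2}}{8} = \frac{t}{8} + \frac{t^{2}}{8}$)
$K{\left(R,E \right)} = R - 66 E$
$4153 + K{\left(6,c{\left(-4,-7 \right)} \right)} = 4153 + \left(6 - 66 \cdot \frac{1}{8} \left(-7\right) \left(1 - 7\right)\right) = 4153 + \left(6 - 66 \cdot \frac{1}{8} \left(-7\right) \left(-6\right)\right) = 4153 + \left(6 - \frac{693}{2}\right) = 4153 - \frac{681}{2} = \frac{7625}{2}$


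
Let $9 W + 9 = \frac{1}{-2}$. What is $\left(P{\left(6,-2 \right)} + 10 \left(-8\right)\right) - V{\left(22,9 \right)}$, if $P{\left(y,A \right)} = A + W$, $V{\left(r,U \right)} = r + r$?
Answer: $- \frac{2287}{18} \approx -127.06$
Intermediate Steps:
$W = - \frac{19}{18}$ ($W = -1 + \frac{1}{9 \left(-2\right)} = -1 + \frac{1}{9} \left(- \frac{1}{2}\right) = -1 - \frac{1}{18} = - \frac{19}{18} \approx -1.0556$)
$V{\left(r,U \right)} = 2 r$
$P{\left(y,A \right)} = - \frac{19}{18} + A$ ($P{\left(y,A \right)} = A - \frac{19}{18} = - \frac{19}{18} + A$)
$\left(P{\left(6,-2 \right)} + 10 \left(-8\right)\right) - V{\left(22,9 \right)} = \left(\left(- \frac{19}{18} - 2\right) + 10 \left(-8\right)\right) - 2 \cdot 22 = \left(- \frac{55}{18} - 80\right) - 44 = - \frac{1495}{18} - 44 = - \frac{2287}{18}$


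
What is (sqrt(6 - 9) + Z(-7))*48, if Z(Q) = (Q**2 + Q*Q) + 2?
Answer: 4800 + 48*I*sqrt(3) ≈ 4800.0 + 83.138*I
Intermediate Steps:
Z(Q) = 2 + 2*Q**2 (Z(Q) = (Q**2 + Q**2) + 2 = 2*Q**2 + 2 = 2 + 2*Q**2)
(sqrt(6 - 9) + Z(-7))*48 = (sqrt(6 - 9) + (2 + 2*(-7)**2))*48 = (sqrt(-3) + (2 + 2*49))*48 = (I*sqrt(3) + (2 + 98))*48 = (I*sqrt(3) + 100)*48 = (100 + I*sqrt(3))*48 = 4800 + 48*I*sqrt(3)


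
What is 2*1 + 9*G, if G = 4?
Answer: 38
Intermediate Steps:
2*1 + 9*G = 2*1 + 9*4 = 2 + 36 = 38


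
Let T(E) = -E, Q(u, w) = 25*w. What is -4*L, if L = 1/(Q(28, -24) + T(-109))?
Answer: 4/491 ≈ 0.0081466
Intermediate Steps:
L = -1/491 (L = 1/(25*(-24) - 1*(-109)) = 1/(-600 + 109) = 1/(-491) = -1/491 ≈ -0.0020367)
-4*L = -4*(-1/491) = 4/491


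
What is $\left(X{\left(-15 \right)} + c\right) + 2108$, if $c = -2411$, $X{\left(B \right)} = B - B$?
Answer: $-303$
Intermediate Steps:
$X{\left(B \right)} = 0$
$\left(X{\left(-15 \right)} + c\right) + 2108 = \left(0 - 2411\right) + 2108 = -2411 + 2108 = -303$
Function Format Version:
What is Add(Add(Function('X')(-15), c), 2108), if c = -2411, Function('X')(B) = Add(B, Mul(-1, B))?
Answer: -303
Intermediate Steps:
Function('X')(B) = 0
Add(Add(Function('X')(-15), c), 2108) = Add(Add(0, -2411), 2108) = Add(-2411, 2108) = -303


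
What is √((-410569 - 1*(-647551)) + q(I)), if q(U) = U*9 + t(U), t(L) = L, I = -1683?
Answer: 2*√55038 ≈ 469.20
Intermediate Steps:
q(U) = 10*U (q(U) = U*9 + U = 9*U + U = 10*U)
√((-410569 - 1*(-647551)) + q(I)) = √((-410569 - 1*(-647551)) + 10*(-1683)) = √((-410569 + 647551) - 16830) = √(236982 - 16830) = √220152 = 2*√55038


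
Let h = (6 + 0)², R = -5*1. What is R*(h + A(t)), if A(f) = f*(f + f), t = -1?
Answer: -190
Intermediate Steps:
R = -5
h = 36 (h = 6² = 36)
A(f) = 2*f² (A(f) = f*(2*f) = 2*f²)
R*(h + A(t)) = -5*(36 + 2*(-1)²) = -5*(36 + 2*1) = -5*(36 + 2) = -5*38 = -190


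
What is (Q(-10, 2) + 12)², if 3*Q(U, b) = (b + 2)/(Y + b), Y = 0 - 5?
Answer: 10816/81 ≈ 133.53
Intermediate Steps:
Y = -5
Q(U, b) = (2 + b)/(3*(-5 + b)) (Q(U, b) = ((b + 2)/(-5 + b))/3 = ((2 + b)/(-5 + b))/3 = (2 + b)/(3*(-5 + b)))
(Q(-10, 2) + 12)² = ((2 + 2)/(3*(-5 + 2)) + 12)² = ((⅓)*4/(-3) + 12)² = ((⅓)*(-⅓)*4 + 12)² = (-4/9 + 12)² = (104/9)² = 10816/81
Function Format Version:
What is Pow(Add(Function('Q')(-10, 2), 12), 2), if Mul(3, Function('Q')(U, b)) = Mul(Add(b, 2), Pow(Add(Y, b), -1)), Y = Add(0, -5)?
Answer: Rational(10816, 81) ≈ 133.53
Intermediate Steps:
Y = -5
Function('Q')(U, b) = Mul(Rational(1, 3), Pow(Add(-5, b), -1), Add(2, b)) (Function('Q')(U, b) = Mul(Rational(1, 3), Mul(Add(b, 2), Pow(Add(-5, b), -1))) = Mul(Rational(1, 3), Mul(Add(2, b), Pow(Add(-5, b), -1))) = Mul(Rational(1, 3), Mul(Pow(Add(-5, b), -1), Add(2, b))) = Mul(Rational(1, 3), Pow(Add(-5, b), -1), Add(2, b)))
Pow(Add(Function('Q')(-10, 2), 12), 2) = Pow(Add(Mul(Rational(1, 3), Pow(Add(-5, 2), -1), Add(2, 2)), 12), 2) = Pow(Add(Mul(Rational(1, 3), Pow(-3, -1), 4), 12), 2) = Pow(Add(Mul(Rational(1, 3), Rational(-1, 3), 4), 12), 2) = Pow(Add(Rational(-4, 9), 12), 2) = Pow(Rational(104, 9), 2) = Rational(10816, 81)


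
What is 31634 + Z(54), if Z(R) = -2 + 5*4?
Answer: 31652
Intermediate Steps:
Z(R) = 18 (Z(R) = -2 + 20 = 18)
31634 + Z(54) = 31634 + 18 = 31652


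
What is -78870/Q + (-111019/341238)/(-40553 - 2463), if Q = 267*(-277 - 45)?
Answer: 192953020897411/210331003574832 ≈ 0.91738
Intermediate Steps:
Q = -85974 (Q = 267*(-322) = -85974)
-78870/Q + (-111019/341238)/(-40553 - 2463) = -78870/(-85974) + (-111019/341238)/(-40553 - 2463) = -78870*(-1/85974) - 111019*1/341238/(-43016) = 13145/14329 - 111019/341238*(-1/43016) = 13145/14329 + 111019/14678693808 = 192953020897411/210331003574832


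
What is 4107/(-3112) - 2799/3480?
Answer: -239613/112810 ≈ -2.1240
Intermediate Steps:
4107/(-3112) - 2799/3480 = 4107*(-1/3112) - 2799*1/3480 = -4107/3112 - 933/1160 = -239613/112810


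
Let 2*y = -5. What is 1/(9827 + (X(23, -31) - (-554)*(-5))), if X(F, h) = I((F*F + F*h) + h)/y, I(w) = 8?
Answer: 5/35269 ≈ 0.00014177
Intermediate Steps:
y = -5/2 (y = (1/2)*(-5) = -5/2 ≈ -2.5000)
X(F, h) = -16/5 (X(F, h) = 8/(-5/2) = 8*(-2/5) = -16/5)
1/(9827 + (X(23, -31) - (-554)*(-5))) = 1/(9827 + (-16/5 - (-554)*(-5))) = 1/(9827 + (-16/5 - 1*2770)) = 1/(9827 + (-16/5 - 2770)) = 1/(9827 - 13866/5) = 1/(35269/5) = 5/35269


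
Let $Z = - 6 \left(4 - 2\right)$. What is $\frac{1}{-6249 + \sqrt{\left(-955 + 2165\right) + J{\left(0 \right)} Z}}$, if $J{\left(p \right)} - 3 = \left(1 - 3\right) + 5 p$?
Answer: $- \frac{6249}{39048803} - \frac{\sqrt{1198}}{39048803} \approx -0.00016092$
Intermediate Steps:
$Z = -12$ ($Z = \left(-6\right) 2 = -12$)
$J{\left(p \right)} = 1 + 5 p$ ($J{\left(p \right)} = 3 + \left(\left(1 - 3\right) + 5 p\right) = 3 + \left(-2 + 5 p\right) = 1 + 5 p$)
$\frac{1}{-6249 + \sqrt{\left(-955 + 2165\right) + J{\left(0 \right)} Z}} = \frac{1}{-6249 + \sqrt{\left(-955 + 2165\right) + \left(1 + 5 \cdot 0\right) \left(-12\right)}} = \frac{1}{-6249 + \sqrt{1210 + \left(1 + 0\right) \left(-12\right)}} = \frac{1}{-6249 + \sqrt{1210 + 1 \left(-12\right)}} = \frac{1}{-6249 + \sqrt{1210 - 12}} = \frac{1}{-6249 + \sqrt{1198}}$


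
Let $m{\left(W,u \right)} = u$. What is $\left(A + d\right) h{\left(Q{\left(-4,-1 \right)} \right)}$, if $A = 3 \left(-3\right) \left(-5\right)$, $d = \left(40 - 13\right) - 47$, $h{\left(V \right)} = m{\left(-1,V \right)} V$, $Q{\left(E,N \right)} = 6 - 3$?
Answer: $225$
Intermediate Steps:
$Q{\left(E,N \right)} = 3$ ($Q{\left(E,N \right)} = 6 - 3 = 3$)
$h{\left(V \right)} = V^{2}$ ($h{\left(V \right)} = V V = V^{2}$)
$d = -20$ ($d = 27 - 47 = -20$)
$A = 45$ ($A = \left(-9\right) \left(-5\right) = 45$)
$\left(A + d\right) h{\left(Q{\left(-4,-1 \right)} \right)} = \left(45 - 20\right) 3^{2} = 25 \cdot 9 = 225$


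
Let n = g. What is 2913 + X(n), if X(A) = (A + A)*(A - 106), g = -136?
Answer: 68737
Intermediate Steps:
n = -136
X(A) = 2*A*(-106 + A) (X(A) = (2*A)*(-106 + A) = 2*A*(-106 + A))
2913 + X(n) = 2913 + 2*(-136)*(-106 - 136) = 2913 + 2*(-136)*(-242) = 2913 + 65824 = 68737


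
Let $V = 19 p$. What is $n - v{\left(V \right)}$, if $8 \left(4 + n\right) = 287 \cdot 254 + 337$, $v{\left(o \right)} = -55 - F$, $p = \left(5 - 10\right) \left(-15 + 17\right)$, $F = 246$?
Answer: $\frac{75611}{8} \approx 9451.4$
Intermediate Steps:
$p = -10$ ($p = \left(-5\right) 2 = -10$)
$V = -190$ ($V = 19 \left(-10\right) = -190$)
$v{\left(o \right)} = -301$ ($v{\left(o \right)} = -55 - 246 = -301$)
$n = \frac{73203}{8}$ ($n = -4 + \frac{287 \cdot 254 + 337}{8} = -4 + \frac{72898 + 337}{8} = -4 + \frac{1}{8} \cdot 73235 = -4 + \frac{73235}{8} = \frac{73203}{8} \approx 9150.4$)
$n - v{\left(V \right)} = \frac{73203}{8} - -301 = \frac{73203}{8} + 301 = \frac{75611}{8}$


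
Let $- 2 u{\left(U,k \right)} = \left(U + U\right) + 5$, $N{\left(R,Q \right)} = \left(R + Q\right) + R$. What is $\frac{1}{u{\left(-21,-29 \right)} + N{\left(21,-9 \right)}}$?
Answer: $\frac{2}{103} \approx 0.019417$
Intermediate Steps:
$N{\left(R,Q \right)} = Q + 2 R$ ($N{\left(R,Q \right)} = \left(Q + R\right) + R = Q + 2 R$)
$u{\left(U,k \right)} = - \frac{5}{2} - U$ ($u{\left(U,k \right)} = - \frac{\left(U + U\right) + 5}{2} = - \frac{2 U + 5}{2} = - \frac{5 + 2 U}{2} = - \frac{5}{2} - U$)
$\frac{1}{u{\left(-21,-29 \right)} + N{\left(21,-9 \right)}} = \frac{1}{\left(- \frac{5}{2} - -21\right) + \left(-9 + 2 \cdot 21\right)} = \frac{1}{\left(- \frac{5}{2} + 21\right) + \left(-9 + 42\right)} = \frac{1}{\frac{37}{2} + 33} = \frac{1}{\frac{103}{2}} = \frac{2}{103}$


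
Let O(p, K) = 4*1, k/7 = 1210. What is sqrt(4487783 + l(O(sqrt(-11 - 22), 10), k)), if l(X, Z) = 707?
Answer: sqrt(4488490) ≈ 2118.6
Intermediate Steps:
k = 8470 (k = 7*1210 = 8470)
O(p, K) = 4
sqrt(4487783 + l(O(sqrt(-11 - 22), 10), k)) = sqrt(4487783 + 707) = sqrt(4488490)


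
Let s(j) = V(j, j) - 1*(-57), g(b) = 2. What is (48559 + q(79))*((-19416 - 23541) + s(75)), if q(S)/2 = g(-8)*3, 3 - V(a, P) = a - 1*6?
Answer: -2086901586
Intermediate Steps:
V(a, P) = 9 - a (V(a, P) = 3 - (a - 1*6) = 3 - (a - 6) = 3 - (-6 + a) = 3 + (6 - a) = 9 - a)
q(S) = 12 (q(S) = 2*(2*3) = 2*6 = 12)
s(j) = 66 - j (s(j) = (9 - j) - 1*(-57) = (9 - j) + 57 = 66 - j)
(48559 + q(79))*((-19416 - 23541) + s(75)) = (48559 + 12)*((-19416 - 23541) + (66 - 1*75)) = 48571*(-42957 + (66 - 75)) = 48571*(-42957 - 9) = 48571*(-42966) = -2086901586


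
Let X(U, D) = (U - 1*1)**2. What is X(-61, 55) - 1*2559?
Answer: 1285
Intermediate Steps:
X(U, D) = (-1 + U)**2 (X(U, D) = (U - 1)**2 = (-1 + U)**2)
X(-61, 55) - 1*2559 = (-1 - 61)**2 - 1*2559 = (-62)**2 - 2559 = 3844 - 2559 = 1285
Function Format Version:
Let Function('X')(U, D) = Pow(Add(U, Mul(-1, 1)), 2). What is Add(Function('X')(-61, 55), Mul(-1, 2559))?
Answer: 1285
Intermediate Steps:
Function('X')(U, D) = Pow(Add(-1, U), 2) (Function('X')(U, D) = Pow(Add(U, -1), 2) = Pow(Add(-1, U), 2))
Add(Function('X')(-61, 55), Mul(-1, 2559)) = Add(Pow(Add(-1, -61), 2), Mul(-1, 2559)) = Add(Pow(-62, 2), -2559) = Add(3844, -2559) = 1285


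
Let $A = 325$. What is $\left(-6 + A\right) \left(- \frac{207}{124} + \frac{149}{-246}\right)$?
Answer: $- \frac{11068981}{15252} \approx -725.74$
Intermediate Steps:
$\left(-6 + A\right) \left(- \frac{207}{124} + \frac{149}{-246}\right) = \left(-6 + 325\right) \left(- \frac{207}{124} + \frac{149}{-246}\right) = 319 \left(\left(-207\right) \frac{1}{124} + 149 \left(- \frac{1}{246}\right)\right) = 319 \left(- \frac{207}{124} - \frac{149}{246}\right) = 319 \left(- \frac{34699}{15252}\right) = - \frac{11068981}{15252}$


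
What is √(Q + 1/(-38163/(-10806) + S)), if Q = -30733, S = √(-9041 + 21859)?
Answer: √(-390950891 - 110700266*√12818)/√(12721 + 3602*√12818) ≈ 175.31*I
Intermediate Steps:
S = √12818 ≈ 113.22
√(Q + 1/(-38163/(-10806) + S)) = √(-30733 + 1/(-38163/(-10806) + √12818)) = √(-30733 + 1/(-38163*(-1/10806) + √12818)) = √(-30733 + 1/(12721/3602 + √12818))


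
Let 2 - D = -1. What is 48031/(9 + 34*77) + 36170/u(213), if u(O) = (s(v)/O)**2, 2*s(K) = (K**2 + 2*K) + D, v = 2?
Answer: 17243599450591/317867 ≈ 5.4248e+7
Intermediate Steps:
D = 3 (D = 2 - 1*(-1) = 2 + 1 = 3)
s(K) = 3/2 + K + K**2/2 (s(K) = ((K**2 + 2*K) + 3)/2 = (3 + K**2 + 2*K)/2 = 3/2 + K + K**2/2)
u(O) = 121/(4*O**2) (u(O) = ((3/2 + 2 + (1/2)*2**2)/O)**2 = ((3/2 + 2 + (1/2)*4)/O)**2 = ((3/2 + 2 + 2)/O)**2 = (11/(2*O))**2 = 121/(4*O**2))
48031/(9 + 34*77) + 36170/u(213) = 48031/(9 + 34*77) + 36170/(((121/4)/213**2)) = 48031/(9 + 2618) + 36170/(((121/4)*(1/45369))) = 48031/2627 + 36170/(121/181476) = 48031*(1/2627) + 36170*(181476/121) = 48031/2627 + 6563986920/121 = 17243599450591/317867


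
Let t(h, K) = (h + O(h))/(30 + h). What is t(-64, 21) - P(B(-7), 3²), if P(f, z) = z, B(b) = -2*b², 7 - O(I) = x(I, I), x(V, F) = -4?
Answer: -253/34 ≈ -7.4412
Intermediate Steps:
O(I) = 11 (O(I) = 7 - 1*(-4) = 7 + 4 = 11)
t(h, K) = (11 + h)/(30 + h) (t(h, K) = (h + 11)/(30 + h) = (11 + h)/(30 + h))
t(-64, 21) - P(B(-7), 3²) = (11 - 64)/(30 - 64) - 1*3² = -53/(-34) - 1*9 = -1/34*(-53) - 9 = 53/34 - 9 = -253/34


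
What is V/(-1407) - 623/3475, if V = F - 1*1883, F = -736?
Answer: 2741488/1629775 ≈ 1.6821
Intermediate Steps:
V = -2619 (V = -736 - 1*1883 = -736 - 1883 = -2619)
V/(-1407) - 623/3475 = -2619/(-1407) - 623/3475 = -2619*(-1/1407) - 623*1/3475 = 873/469 - 623/3475 = 2741488/1629775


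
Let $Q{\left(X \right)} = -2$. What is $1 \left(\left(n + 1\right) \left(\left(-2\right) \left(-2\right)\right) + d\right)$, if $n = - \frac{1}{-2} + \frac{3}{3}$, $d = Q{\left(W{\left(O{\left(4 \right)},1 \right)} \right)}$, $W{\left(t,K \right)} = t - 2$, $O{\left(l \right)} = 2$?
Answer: $8$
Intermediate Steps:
$W{\left(t,K \right)} = -2 + t$
$d = -2$
$n = \frac{3}{2}$ ($n = \left(-1\right) \left(- \frac{1}{2}\right) + 3 \cdot \frac{1}{3} = \frac{1}{2} + 1 = \frac{3}{2} \approx 1.5$)
$1 \left(\left(n + 1\right) \left(\left(-2\right) \left(-2\right)\right) + d\right) = 1 \left(\left(\frac{3}{2} + 1\right) \left(\left(-2\right) \left(-2\right)\right) - 2\right) = 1 \left(\frac{5}{2} \cdot 4 - 2\right) = 1 \left(10 - 2\right) = 1 \cdot 8 = 8$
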